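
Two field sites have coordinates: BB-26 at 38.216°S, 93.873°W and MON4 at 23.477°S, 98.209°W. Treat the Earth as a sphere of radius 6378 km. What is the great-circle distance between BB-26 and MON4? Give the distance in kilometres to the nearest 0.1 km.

Δφ = 14.7390°,  Δλ = -4.3360°
a = sin²(Δφ/2) + cos φ₁ cos φ₂ sin²(Δλ/2) = 0.017484
c = 2·arcsin(√a) = 0.265230 rad = 15.1966°
d = R·c = 6378 × 0.265230 = 1691.6 km

1691.6 km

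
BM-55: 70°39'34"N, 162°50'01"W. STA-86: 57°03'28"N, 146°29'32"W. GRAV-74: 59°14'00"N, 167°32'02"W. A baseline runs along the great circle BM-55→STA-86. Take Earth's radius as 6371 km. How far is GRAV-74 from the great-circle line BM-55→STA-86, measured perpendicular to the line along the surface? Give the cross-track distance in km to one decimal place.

BM-55: φ = +70.65944°, λ = -162.83361°
STA-86: φ = +57.05778°, λ = -146.49222°
GRAV-74: φ = +59.23333°, λ = -167.53389°
δ₁₃ = central angle BM-55→GRAV-74 = 0.202279 rad  (haversine)
θ₁₃ = bearing BM-55→GRAV-74 = 192.043°,  θ₁₂ = bearing BM-55→STA-86 = 144.493°
dₓₜ = R·arcsin(sin δ₁₃ · sin(θ₁₃ − θ₁₂)) = 6371·arcsin(0.20090·sin(47.550°)) = 947.931 km
|dₓₜ| = 947.931 km

947.9 km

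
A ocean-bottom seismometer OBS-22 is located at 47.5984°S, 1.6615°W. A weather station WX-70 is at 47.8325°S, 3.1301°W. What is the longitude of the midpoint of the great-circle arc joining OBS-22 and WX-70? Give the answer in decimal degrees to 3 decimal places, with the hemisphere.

2.394°W

Bx = cos φ₂ cos Δλ = 0.671080,  By = cos φ₂ sin Δλ = -0.017205
φₘ = atan2(sin φ₁ + sin φ₂, √((cos φ₁ + Bx)² + By²)) = -47.71779°
λₘ = λ₁ + atan2(By, cos φ₁ + Bx) = -2.39415°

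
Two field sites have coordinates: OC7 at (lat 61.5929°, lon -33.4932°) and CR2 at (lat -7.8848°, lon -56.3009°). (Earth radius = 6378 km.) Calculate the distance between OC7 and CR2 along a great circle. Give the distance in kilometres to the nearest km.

7983 km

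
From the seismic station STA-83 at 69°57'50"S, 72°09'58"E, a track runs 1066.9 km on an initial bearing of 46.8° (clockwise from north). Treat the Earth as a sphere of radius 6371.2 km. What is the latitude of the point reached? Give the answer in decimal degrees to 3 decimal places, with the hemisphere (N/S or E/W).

STA-83: φ = -69.96389°, λ = +72.16611°
δ = d/R = 1066.9/6371.2 = 0.167457 rad
φ₂ = arcsin(sin φ₁ cos δ + cos φ₁ sin δ cos θ)
   = arcsin(-0.93948·0.98601 + 0.34261·0.16668·0.68455) = -62.52898°
λ₂ = λ₁ + atan2(sin θ sin δ cos φ₁, cos δ − sin φ₁ sin φ₂) = 87.43732°

62.529°S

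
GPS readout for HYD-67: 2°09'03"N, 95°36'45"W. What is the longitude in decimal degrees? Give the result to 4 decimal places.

95.6125°W

95° + 36′/60 + 45″/3600 = 95 + 0.60000 + 0.01250 = 95.6125°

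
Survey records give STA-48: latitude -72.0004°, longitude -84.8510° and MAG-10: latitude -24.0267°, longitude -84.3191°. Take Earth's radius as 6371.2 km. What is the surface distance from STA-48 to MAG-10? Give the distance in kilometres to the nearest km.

5335 km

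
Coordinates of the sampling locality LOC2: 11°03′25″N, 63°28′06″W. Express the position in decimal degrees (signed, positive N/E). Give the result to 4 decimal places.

+11.0569°, -63.4683°

lat: 11.0569° N → +11.0569°
lon: 63.4683° W → -63.4683°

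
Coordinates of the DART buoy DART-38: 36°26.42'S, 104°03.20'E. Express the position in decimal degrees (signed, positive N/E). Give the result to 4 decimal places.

-36.4403°, +104.0533°

lat: 36.4403° S → -36.4403°
lon: 104.0533° E → +104.0533°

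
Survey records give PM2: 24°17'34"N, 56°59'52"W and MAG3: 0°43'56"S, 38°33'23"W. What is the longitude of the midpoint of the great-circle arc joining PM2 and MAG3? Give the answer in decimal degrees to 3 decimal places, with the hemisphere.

PM2: φ = +24.29278°, λ = -56.99778°
MAG3: φ = -0.73222°, λ = -38.55639°
Bx = cos φ₂ cos Δλ = 0.948570,  By = cos φ₂ sin Δλ = 0.316309
φₘ = atan2(sin φ₁ + sin φ₂, √((cos φ₁ + Bx)² + By²)) = 11.92977°
λₘ = λ₁ + atan2(By, cos φ₁ + Bx) = -47.34661°

47.347°W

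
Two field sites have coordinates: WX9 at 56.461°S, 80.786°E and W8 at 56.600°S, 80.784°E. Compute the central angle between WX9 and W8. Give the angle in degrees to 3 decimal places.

0.139°

Δφ = -0.1390°,  Δλ = -0.0020°
a = sin²(Δφ/2) + cos φ₁ cos φ₂ sin²(Δλ/2) = 0.000001
c = 2·arcsin(√a) = 0.002426 rad = 0.1390°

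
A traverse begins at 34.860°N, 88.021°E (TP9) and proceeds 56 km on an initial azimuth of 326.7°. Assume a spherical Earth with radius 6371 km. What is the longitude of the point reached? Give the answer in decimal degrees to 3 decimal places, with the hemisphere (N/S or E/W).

δ = d/R = 56/6371 = 0.008790 rad
φ₂ = arcsin(sin φ₁ cos δ + cos φ₁ sin δ cos θ)
   = arcsin(0.57157·0.99996 + 0.82055·0.00879·0.83581) = 35.28046°
λ₂ = λ₁ + atan2(sin θ sin δ cos φ₁, cos δ − sin φ₁ sin φ₂) = 87.68229°

87.682°E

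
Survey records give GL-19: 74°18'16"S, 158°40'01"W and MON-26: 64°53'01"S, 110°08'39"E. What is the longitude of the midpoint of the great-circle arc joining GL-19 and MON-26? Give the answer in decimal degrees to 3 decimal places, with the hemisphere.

142.996°E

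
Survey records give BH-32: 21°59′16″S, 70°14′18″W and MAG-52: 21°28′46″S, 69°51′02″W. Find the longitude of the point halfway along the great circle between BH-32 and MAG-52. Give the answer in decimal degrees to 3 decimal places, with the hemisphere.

BH-32: φ = -21.98778°, λ = -70.23833°
MAG-52: φ = -21.47944°, λ = -69.85056°
Bx = cos φ₂ cos Δλ = 0.930528,  By = cos φ₂ sin Δλ = 0.006298
φₘ = atan2(sin φ₁ + sin φ₂, √((cos φ₁ + Bx)² + By²)) = -21.73372°
λₘ = λ₁ + atan2(By, cos φ₁ + Bx) = -70.04410°

70.044°W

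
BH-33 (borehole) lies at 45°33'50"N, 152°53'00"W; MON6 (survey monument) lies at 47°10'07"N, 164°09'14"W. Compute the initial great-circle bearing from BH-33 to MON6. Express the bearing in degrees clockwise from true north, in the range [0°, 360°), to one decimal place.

285.7°

BH-33: φ = +45.56389°, λ = -152.88333°
MON6: φ = +47.16861°, λ = -164.15389°
Δλ = -11.2706°
y = sin Δλ · cos φ₂ = -0.132870
x = cos φ₁ sin φ₂ − sin φ₁ cos φ₂ cos Δλ = 0.037365
θ = atan2(y, x) = -74.2931° → 285.7069° (mod 360°)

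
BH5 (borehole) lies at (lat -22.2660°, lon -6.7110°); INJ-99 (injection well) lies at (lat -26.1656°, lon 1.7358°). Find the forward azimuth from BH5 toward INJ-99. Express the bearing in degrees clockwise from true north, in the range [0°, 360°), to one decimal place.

Δλ = 8.4468°
y = sin Δλ · cos φ₂ = 0.131838
x = cos φ₁ sin φ₂ − sin φ₁ cos φ₂ cos Δλ = -0.071697
θ = atan2(y, x) = 118.5386° → 118.5386° (mod 360°)

118.5°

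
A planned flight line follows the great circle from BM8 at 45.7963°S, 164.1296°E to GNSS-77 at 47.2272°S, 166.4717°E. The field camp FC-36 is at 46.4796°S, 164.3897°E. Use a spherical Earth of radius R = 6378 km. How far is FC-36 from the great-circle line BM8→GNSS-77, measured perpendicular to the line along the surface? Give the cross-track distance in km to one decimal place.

δ₁₃ = central angle BM8→FC-36 = 0.012334 rad  (haversine)
θ₁₃ = bearing BM8→FC-36 = 165.318°,  θ₁₂ = bearing BM8→GNSS-77 = 132.442°
dₓₜ = R·arcsin(sin δ₁₃ · sin(θ₁₃ − θ₁₂)) = 6378·arcsin(0.01233·sin(32.876°)) = 42.700 km
|dₓₜ| = 42.700 km

42.7 km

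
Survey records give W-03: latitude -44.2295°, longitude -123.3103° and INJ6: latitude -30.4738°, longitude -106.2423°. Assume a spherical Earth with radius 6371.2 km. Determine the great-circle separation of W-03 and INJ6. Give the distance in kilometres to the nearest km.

2140 km

Δφ = 13.7557°,  Δλ = 17.0680°
a = sin²(Δφ/2) + cos φ₁ cos φ₂ sin²(Δλ/2) = 0.027941
c = 2·arcsin(√a) = 0.335885 rad = 19.2448°
d = R·c = 6371.2 × 0.335885 = 2140.0 km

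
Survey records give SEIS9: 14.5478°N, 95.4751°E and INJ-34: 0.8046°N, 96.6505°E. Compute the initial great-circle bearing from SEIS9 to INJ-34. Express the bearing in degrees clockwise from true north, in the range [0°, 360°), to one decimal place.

Δλ = 1.1754°
y = sin Δλ · cos φ₂ = 0.020511
x = cos φ₁ sin φ₂ − sin φ₁ cos φ₂ cos Δλ = -0.237518
θ = atan2(y, x) = 175.0644° → 175.0644° (mod 360°)

175.1°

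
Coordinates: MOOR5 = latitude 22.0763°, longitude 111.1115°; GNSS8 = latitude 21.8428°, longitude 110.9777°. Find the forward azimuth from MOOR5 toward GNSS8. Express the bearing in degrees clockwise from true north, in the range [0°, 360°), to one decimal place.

208.0°

Δλ = -0.1338°
y = sin Δλ · cos φ₂ = -0.002168
x = cos φ₁ sin φ₂ − sin φ₁ cos φ₂ cos Δλ = -0.004074
θ = atan2(y, x) = -151.9867° → 208.0133° (mod 360°)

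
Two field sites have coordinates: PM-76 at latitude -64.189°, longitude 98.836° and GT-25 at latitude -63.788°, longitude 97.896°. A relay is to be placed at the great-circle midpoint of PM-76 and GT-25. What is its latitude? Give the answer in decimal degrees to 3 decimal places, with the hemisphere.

63.989°S

Bx = cos φ₂ cos Δλ = 0.441634,  By = cos φ₂ sin Δλ = -0.007246
φₘ = atan2(sin φ₁ + sin φ₂, √((cos φ₁ + Bx)² + By²)) = -63.98926°
λₘ = λ₁ + atan2(By, cos φ₁ + Bx) = 98.36263°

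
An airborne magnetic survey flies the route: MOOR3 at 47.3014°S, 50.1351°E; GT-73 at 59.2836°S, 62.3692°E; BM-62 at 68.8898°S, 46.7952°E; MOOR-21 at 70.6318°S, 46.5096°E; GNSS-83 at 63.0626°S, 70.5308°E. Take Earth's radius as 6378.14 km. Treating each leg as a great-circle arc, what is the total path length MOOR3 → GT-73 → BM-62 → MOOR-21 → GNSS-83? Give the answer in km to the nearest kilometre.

MOOR3→GT-73: c = 0.244140 rad, d = 1557.16 km
GT-73→BM-62: c = 0.204200 rad, d = 1302.42 km
BM-62→MOOR-21: c = 0.030452 rad, d = 194.23 km
MOOR-21→GNSS-83: c = 0.208825 rad, d = 1331.92 km
Total = 1557.16 + 1302.42 + 194.23 + 1331.92 = 4385.72 km

4386 km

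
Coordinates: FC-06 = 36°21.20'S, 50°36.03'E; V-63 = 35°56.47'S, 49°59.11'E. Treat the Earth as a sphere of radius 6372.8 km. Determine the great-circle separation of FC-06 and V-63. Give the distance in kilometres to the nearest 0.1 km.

FC-06: φ = -36.35333°, λ = +50.60050°
V-63: φ = -35.94117°, λ = +49.98517°
Δφ = 0.4122°,  Δλ = -0.6153°
a = sin²(Δφ/2) + cos φ₁ cos φ₂ sin²(Δλ/2) = 0.000032
c = 2·arcsin(√a) = 0.011267 rad = 0.6456°
d = R·c = 6372.8 × 0.011267 = 71.8 km

71.8 km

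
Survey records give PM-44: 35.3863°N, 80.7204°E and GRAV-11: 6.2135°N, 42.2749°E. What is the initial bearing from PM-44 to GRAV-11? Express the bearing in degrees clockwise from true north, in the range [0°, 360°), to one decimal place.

Δλ = -38.4455°
y = sin Δλ · cos φ₂ = -0.618117
x = cos φ₁ sin φ₂ − sin φ₁ cos φ₂ cos Δλ = -0.362637
θ = atan2(y, x) = -120.3993° → 239.6007° (mod 360°)

239.6°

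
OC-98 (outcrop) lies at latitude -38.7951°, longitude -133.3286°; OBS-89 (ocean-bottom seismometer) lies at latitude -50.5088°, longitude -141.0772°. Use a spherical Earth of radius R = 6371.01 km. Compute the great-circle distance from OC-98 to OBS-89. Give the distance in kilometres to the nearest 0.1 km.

1437.6 km

Δφ = -11.7137°,  Δλ = -7.7486°
a = sin²(Δφ/2) + cos φ₁ cos φ₂ sin²(Δλ/2) = 0.012676
c = 2·arcsin(√a) = 0.225652 rad = 12.9289°
d = R·c = 6371.01 × 0.225652 = 1437.6 km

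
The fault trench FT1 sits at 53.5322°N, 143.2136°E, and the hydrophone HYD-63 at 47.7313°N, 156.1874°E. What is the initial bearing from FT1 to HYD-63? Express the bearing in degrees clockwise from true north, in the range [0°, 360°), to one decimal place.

120.0°

Δλ = 12.9738°
y = sin Δλ · cos φ₂ = 0.151004
x = cos φ₁ sin φ₂ − sin φ₁ cos φ₂ cos Δλ = -0.087264
θ = atan2(y, x) = 120.0233° → 120.0233° (mod 360°)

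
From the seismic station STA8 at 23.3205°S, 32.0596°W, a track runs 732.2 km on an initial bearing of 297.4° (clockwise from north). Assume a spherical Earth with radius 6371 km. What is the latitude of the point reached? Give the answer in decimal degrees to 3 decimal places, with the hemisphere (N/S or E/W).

20.170°S

δ = d/R = 732.2/6371 = 0.114927 rad
φ₂ = arcsin(sin φ₁ cos δ + cos φ₁ sin δ cos θ)
   = arcsin(-0.39587·0.99340 + 0.91830·0.11467·0.46020) = -20.16964°
λ₂ = λ₁ + atan2(sin θ sin δ cos φ₁, cos δ − sin φ₁ sin φ₂) = -38.28619°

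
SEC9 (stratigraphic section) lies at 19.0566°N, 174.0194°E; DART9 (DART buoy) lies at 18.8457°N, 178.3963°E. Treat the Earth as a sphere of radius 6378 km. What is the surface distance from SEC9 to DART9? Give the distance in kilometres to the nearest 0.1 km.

461.4 km

Δφ = -0.2109°,  Δλ = 4.3769°
a = sin²(Δφ/2) + cos φ₁ cos φ₂ sin²(Δλ/2) = 0.001308
c = 2·arcsin(√a) = 0.072342 rad = 4.1449°
d = R·c = 6378 × 0.072342 = 461.4 km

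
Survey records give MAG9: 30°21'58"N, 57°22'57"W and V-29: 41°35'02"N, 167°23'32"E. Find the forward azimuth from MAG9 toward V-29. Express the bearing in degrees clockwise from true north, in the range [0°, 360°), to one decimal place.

327.9°

MAG9: φ = +30.36611°, λ = -57.38250°
V-29: φ = +41.58389°, λ = +167.39222°
Δλ = -135.2253°
y = sin Δλ · cos φ₂ = -0.526821
x = cos φ₁ sin φ₂ − sin φ₁ cos φ₂ cos Δλ = 0.841086
θ = atan2(y, x) = -32.0613° → 327.9387° (mod 360°)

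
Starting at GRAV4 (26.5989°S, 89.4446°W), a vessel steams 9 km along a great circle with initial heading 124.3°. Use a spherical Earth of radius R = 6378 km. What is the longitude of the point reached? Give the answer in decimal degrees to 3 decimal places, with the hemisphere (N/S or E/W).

89.370°W

δ = d/R = 9/6378 = 0.001411 rad
φ₂ = arcsin(sin φ₁ cos δ + cos φ₁ sin δ cos θ)
   = arcsin(-0.44774·1.00000 + 0.89416·0.00141·-0.56353) = -26.64444°
λ₂ = λ₁ + atan2(sin θ sin δ cos φ₁, cos δ − sin φ₁ sin φ₂) = -89.36987°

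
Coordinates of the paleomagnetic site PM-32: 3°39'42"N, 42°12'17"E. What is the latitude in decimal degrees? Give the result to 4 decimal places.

3.6617°N

3° + 39′/60 + 42″/3600 = 3 + 0.65000 + 0.01167 = 3.6617°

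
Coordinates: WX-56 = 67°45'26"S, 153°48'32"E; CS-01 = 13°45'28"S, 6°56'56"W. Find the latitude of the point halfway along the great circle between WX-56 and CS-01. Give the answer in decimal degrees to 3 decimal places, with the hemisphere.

WX-56: φ = -67.75722°, λ = +153.80889°
CS-01: φ = -13.75778°, λ = -6.94889°
Bx = cos φ₂ cos Δλ = -0.917046,  By = cos φ₂ sin Δλ = -0.320107
φₘ = atan2(sin φ₁ + sin φ₂, √((cos φ₁ + Bx)² + By²)) = -61.69840°
λₘ = λ₁ + atan2(By, cos φ₁ + Bx) = 4.53726°

61.698°S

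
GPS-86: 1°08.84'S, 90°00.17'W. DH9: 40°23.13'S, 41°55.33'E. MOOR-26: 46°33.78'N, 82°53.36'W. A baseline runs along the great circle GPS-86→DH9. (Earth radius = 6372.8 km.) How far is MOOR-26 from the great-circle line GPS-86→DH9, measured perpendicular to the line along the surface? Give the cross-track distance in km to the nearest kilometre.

3690 km

GPS-86: φ = -1.14733°, λ = -90.00283°
DH9: φ = -40.38550°, λ = +41.92217°
MOOR-26: φ = +46.56300°, λ = -82.88933°
δ₁₃ = central angle GPS-86→MOOR-26 = 0.839832 rad  (haversine)
θ₁₃ = bearing GPS-86→MOOR-26 = 6.567°,  θ₁₂ = bearing GPS-86→DH9 = 139.262°
dₓₜ = R·arcsin(sin δ₁₃ · sin(θ₁₃ − θ₁₂)) = 6372.8·arcsin(0.74453·sin(-132.695°)) = -3690.018 km
|dₓₜ| = 3690.018 km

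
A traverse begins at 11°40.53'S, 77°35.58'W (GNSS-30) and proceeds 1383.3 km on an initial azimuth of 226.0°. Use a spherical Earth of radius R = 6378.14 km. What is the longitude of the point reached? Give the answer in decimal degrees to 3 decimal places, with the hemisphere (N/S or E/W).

GNSS-30: φ = -11.67550°, λ = -77.59300°
δ = d/R = 1383.3/6378.14 = 0.216881 rad
φ₂ = arcsin(sin φ₁ cos δ + cos φ₁ sin δ cos θ)
   = arcsin(-0.20237·0.97657 + 0.97931·0.21519·-0.69466) = -20.12168°
λ₂ = λ₁ + atan2(sin θ sin δ cos φ₁, cos δ − sin φ₁ sin φ₂) = -87.08171°

87.082°W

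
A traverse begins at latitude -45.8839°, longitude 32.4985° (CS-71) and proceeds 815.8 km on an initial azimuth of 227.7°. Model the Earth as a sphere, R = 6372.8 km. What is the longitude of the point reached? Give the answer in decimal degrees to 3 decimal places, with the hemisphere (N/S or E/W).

23.958°E

δ = d/R = 815.8/6372.8 = 0.128013 rad
φ₂ = arcsin(sin φ₁ cos δ + cos φ₁ sin δ cos θ)
   = arcsin(-0.71793·0.99182 + 0.69611·0.12766·-0.67301) = -50.52174°
λ₂ = λ₁ + atan2(sin θ sin δ cos φ₁, cos δ − sin φ₁ sin φ₂) = 23.95760°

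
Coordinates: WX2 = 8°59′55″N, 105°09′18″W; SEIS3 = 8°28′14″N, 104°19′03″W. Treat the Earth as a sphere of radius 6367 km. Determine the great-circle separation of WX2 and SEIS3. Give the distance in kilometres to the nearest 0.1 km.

WX2: φ = +8.99861°, λ = -105.15500°
SEIS3: φ = +8.47056°, λ = -104.31750°
Δφ = -0.5281°,  Δλ = 0.8375°
a = sin²(Δφ/2) + cos φ₁ cos φ₂ sin²(Δλ/2) = 0.000073
c = 2·arcsin(√a) = 0.017137 rad = 0.9819°
d = R·c = 6367 × 0.017137 = 109.1 km

109.1 km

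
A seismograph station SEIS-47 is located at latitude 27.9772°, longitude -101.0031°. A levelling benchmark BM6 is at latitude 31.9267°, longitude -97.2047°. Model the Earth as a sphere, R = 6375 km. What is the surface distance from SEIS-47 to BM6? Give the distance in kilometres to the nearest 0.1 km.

571.9 km

Δφ = 3.9495°,  Δλ = 3.7984°
a = sin²(Δφ/2) + cos φ₁ cos φ₂ sin²(Δλ/2) = 0.002011
c = 2·arcsin(√a) = 0.089711 rad = 5.1401°
d = R·c = 6375 × 0.089711 = 571.9 km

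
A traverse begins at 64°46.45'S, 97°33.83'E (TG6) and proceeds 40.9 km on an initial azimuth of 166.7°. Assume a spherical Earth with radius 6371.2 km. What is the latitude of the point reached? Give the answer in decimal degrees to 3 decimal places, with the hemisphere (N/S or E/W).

TG6: φ = -64.77417°, λ = +97.56383°
δ = d/R = 40.9/6371.2 = 0.006420 rad
φ₂ = arcsin(sin φ₁ cos δ + cos φ₁ sin δ cos θ)
   = arcsin(-0.90463·0.99998 + 0.42619·0.00642·-0.97318) = -65.13198°
λ₂ = λ₁ + atan2(sin θ sin δ cos φ₁, cos δ − sin φ₁ sin φ₂) = 97.76504°

65.132°S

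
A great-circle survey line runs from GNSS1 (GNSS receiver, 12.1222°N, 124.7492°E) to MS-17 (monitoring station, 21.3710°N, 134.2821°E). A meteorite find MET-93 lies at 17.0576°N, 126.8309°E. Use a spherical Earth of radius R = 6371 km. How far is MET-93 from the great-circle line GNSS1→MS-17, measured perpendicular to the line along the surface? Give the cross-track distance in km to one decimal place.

δ₁₃ = central angle GNSS1→MET-93 = 0.093034 rad  (haversine)
θ₁₃ = bearing GNSS1→MET-93 = 21.951°,  θ₁₂ = bearing GNSS1→MS-17 = 43.342°
dₓₜ = R·arcsin(sin δ₁₃ · sin(θ₁₃ − θ₁₂)) = 6371·arcsin(0.09290·sin(-21.391°)) = -215.913 km
|dₓₜ| = 215.913 km

215.9 km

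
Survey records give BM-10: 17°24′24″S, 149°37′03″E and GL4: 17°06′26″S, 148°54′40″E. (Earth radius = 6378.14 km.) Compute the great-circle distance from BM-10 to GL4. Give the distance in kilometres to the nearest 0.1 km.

82.2 km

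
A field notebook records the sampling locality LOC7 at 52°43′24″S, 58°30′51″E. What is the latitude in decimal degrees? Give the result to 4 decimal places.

52° + 43′/60 + 24″/3600 = 52 + 0.71667 + 0.00667 = 52.7233°

52.7233°S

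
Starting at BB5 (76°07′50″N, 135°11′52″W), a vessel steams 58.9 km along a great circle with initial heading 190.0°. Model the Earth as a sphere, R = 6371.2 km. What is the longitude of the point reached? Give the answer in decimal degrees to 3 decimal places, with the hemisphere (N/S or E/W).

BB5: φ = +76.13056°, λ = -135.19778°
δ = d/R = 58.9/6371.2 = 0.009245 rad
φ₂ = arcsin(sin φ₁ cos δ + cos φ₁ sin δ cos θ)
   = arcsin(0.97084·0.99996 + 0.23971·0.00924·-0.98481) = 75.60863°
λ₂ = λ₁ + atan2(sin θ sin δ cos φ₁, cos δ − sin φ₁ sin φ₂) = -135.56784°

135.568°W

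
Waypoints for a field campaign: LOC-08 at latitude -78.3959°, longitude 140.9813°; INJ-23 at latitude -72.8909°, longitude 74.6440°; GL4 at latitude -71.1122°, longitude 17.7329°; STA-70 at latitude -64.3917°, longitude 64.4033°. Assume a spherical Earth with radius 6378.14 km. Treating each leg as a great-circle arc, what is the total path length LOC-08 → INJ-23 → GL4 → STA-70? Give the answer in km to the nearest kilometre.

LOC-08→INJ-23: c = 0.283929 rad, d = 1810.94 km
INJ-23→GL4: c = 0.296805 rad, d = 1893.06 km
GL4→STA-70: c = 0.320041 rad, d = 2041.26 km
Total = 1810.94 + 1893.06 + 2041.26 = 5745.27 km

5745 km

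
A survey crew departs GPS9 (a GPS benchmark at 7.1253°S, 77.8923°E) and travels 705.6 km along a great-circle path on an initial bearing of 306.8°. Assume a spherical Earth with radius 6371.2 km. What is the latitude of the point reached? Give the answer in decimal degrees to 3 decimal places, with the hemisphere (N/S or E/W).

3.301°S

δ = d/R = 705.6/6371.2 = 0.110748 rad
φ₂ = arcsin(sin φ₁ cos δ + cos φ₁ sin δ cos θ)
   = arcsin(-0.12404·0.99387 + 0.99228·0.11052·0.59902) = -3.30124°
λ₂ = λ₁ + atan2(sin θ sin δ cos φ₁, cos δ − sin φ₁ sin φ₂) = 72.80660°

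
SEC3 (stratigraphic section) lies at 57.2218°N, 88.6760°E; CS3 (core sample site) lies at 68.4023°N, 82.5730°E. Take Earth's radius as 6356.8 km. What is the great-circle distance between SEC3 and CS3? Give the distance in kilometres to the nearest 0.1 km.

Δφ = 11.1805°,  Δλ = -6.1030°
a = sin²(Δφ/2) + cos φ₁ cos φ₂ sin²(Δλ/2) = 0.010054
c = 2·arcsin(√a) = 0.200878 rad = 11.5095°
d = R·c = 6356.8 × 0.200878 = 1276.9 km

1276.9 km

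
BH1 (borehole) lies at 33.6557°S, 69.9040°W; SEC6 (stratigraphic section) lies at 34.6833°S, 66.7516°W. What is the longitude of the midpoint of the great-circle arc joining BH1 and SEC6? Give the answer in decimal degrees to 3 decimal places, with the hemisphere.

Bx = cos φ₂ cos Δλ = 0.821066,  By = cos φ₂ sin Δλ = 0.045220
φₘ = atan2(sin φ₁ + sin φ₂, √((cos φ₁ + Bx)² + By²)) = -34.17958°
λₘ = λ₁ + atan2(By, cos φ₁ + Bx) = -68.33740°

68.337°W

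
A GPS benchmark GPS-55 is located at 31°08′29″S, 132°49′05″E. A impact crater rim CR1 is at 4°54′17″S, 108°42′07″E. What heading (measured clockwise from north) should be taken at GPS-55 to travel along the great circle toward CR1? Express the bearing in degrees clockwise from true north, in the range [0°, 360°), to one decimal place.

314.3°

GPS-55: φ = -31.14139°, λ = +132.81806°
CR1: φ = -4.90472°, λ = +108.70194°
Δλ = -24.1161°
y = sin Δλ · cos φ₂ = -0.407091
x = cos φ₁ sin φ₂ − sin φ₁ cos φ₂ cos Δλ = 0.397108
θ = atan2(y, x) = -45.7112° → 314.2888° (mod 360°)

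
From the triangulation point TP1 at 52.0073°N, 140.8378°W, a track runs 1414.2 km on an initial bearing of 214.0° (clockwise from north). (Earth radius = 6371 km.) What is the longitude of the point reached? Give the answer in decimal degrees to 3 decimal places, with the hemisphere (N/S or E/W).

δ = d/R = 1414.2/6371 = 0.221975 rad
φ₂ = arcsin(sin φ₁ cos δ + cos φ₁ sin δ cos θ)
   = arcsin(0.78809·0.97546 + 0.61556·0.22016·-0.82904) = 41.02607°
λ₂ = λ₁ + atan2(sin θ sin δ cos φ₁, cos δ − sin φ₁ sin φ₂) = -150.22971°

150.230°W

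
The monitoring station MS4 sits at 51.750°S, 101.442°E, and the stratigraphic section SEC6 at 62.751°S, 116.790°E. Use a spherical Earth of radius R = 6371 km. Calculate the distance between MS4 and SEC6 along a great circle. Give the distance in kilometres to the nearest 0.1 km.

1524.3 km

Δφ = -11.0010°,  Δλ = 15.3480°
a = sin²(Δφ/2) + cos φ₁ cos φ₂ sin²(Δλ/2) = 0.014243
c = 2·arcsin(√a) = 0.239256 rad = 13.7083°
d = R·c = 6371 × 0.239256 = 1524.3 km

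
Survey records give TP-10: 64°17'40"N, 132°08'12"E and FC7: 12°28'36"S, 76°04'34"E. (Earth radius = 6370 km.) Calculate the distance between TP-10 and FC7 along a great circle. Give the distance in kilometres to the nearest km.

9740 km

TP-10: φ = +64.29444°, λ = +132.13667°
FC7: φ = -12.47667°, λ = +76.07611°
Δφ = -76.7711°,  Δλ = -56.0606°
a = sin²(Δφ/2) + cos φ₁ cos φ₂ sin²(Δλ/2) = 0.479106
c = 2·arcsin(√a) = 1.528997 rad = 87.6051°
d = R·c = 6370 × 1.528997 = 9739.7 km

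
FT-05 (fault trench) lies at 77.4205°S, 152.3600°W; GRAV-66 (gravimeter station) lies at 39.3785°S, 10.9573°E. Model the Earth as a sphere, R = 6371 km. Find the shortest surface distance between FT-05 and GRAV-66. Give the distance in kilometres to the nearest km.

6977 km

Δφ = 38.0420°,  Δλ = 163.3173°
a = sin²(Δφ/2) + cos φ₁ cos φ₂ sin²(Δλ/2) = 0.271026
c = 2·arcsin(√a) = 1.095111 rad = 62.7452°
d = R·c = 6371 × 1.095111 = 6977.0 km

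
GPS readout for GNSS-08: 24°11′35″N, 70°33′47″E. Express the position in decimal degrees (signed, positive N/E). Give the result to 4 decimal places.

+24.1931°, +70.5631°

lat: 24.1931° N → +24.1931°
lon: 70.5631° E → +70.5631°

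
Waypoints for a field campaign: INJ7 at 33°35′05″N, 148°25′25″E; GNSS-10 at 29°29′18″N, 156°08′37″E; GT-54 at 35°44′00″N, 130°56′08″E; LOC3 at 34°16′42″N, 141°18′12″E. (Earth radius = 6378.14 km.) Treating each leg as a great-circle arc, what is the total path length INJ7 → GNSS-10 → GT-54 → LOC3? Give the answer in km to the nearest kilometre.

INJ7: φ = +33.58472°, λ = +148.42361°
GNSS-10: φ = +29.48833°, λ = +156.14361°
GT-54: φ = +35.73333°, λ = +130.93556°
LOC3: φ = +34.27833°, λ = +141.30333°
INJ7→GNSS-10: c = 0.135212 rad, d = 862.40 km
GNSS-10→GT-54: c = 0.385061 rad, d = 2455.97 km
GT-54→LOC3: c = 0.150301 rad, d = 958.64 km
Total = 862.40 + 2455.97 + 958.64 = 4277.01 km

4277 km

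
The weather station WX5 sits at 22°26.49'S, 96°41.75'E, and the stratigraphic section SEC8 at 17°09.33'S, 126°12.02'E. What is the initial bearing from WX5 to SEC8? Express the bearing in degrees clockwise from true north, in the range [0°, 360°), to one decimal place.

WX5: φ = -22.44150°, λ = +96.69583°
SEC8: φ = -17.15550°, λ = +126.20033°
Δλ = 29.5045°
y = sin Δλ · cos φ₂ = 0.470580
x = cos φ₁ sin φ₂ − sin φ₁ cos φ₂ cos Δλ = 0.044825
θ = atan2(y, x) = 84.5588° → 84.5588° (mod 360°)

84.6°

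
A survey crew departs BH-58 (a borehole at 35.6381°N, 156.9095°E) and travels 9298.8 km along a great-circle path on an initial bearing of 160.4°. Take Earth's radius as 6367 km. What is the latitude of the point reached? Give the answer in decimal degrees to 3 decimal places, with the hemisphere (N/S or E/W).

δ = d/R = 9298.8/6367 = 1.460468 rad
φ₂ = arcsin(sin φ₁ cos δ + cos φ₁ sin δ cos θ)
   = arcsin(0.58266·0.11010 + 0.81271·0.99392·-0.94206) = -44.17194°
λ₂ = λ₁ + atan2(sin θ sin δ cos φ₁, cos δ − sin φ₁ sin φ₂) = -175.39022°

44.172°S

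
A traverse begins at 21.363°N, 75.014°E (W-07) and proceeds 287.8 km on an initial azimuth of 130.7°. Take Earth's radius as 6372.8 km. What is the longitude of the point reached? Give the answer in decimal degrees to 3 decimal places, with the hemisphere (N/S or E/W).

δ = d/R = 287.8/6372.8 = 0.045161 rad
φ₂ = arcsin(sin φ₁ cos δ + cos φ₁ sin δ cos θ)
   = arcsin(0.36428·0.99898 + 0.93129·0.04515·-0.65210) = 19.66302°
λ₂ = λ₁ + atan2(sin θ sin δ cos φ₁, cos δ − sin φ₁ sin φ₂) = 77.09691°

77.097°E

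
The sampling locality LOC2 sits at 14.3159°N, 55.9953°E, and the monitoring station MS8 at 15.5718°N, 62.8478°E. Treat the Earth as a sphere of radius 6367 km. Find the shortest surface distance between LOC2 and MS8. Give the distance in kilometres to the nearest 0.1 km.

748.8 km

Δφ = 1.2559°,  Δλ = 6.8525°
a = sin²(Δφ/2) + cos φ₁ cos φ₂ sin²(Δλ/2) = 0.003454
c = 2·arcsin(√a) = 0.117607 rad = 6.7384°
d = R·c = 6367 × 0.117607 = 748.8 km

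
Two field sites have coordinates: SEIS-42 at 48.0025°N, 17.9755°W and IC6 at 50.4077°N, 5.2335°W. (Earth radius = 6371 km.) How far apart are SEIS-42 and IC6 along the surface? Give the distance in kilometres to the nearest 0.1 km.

Δφ = 2.4052°,  Δλ = 12.7420°
a = sin²(Δφ/2) + cos φ₁ cos φ₂ sin²(Δλ/2) = 0.005691
c = 2·arcsin(√a) = 0.151025 rad = 8.6531°
d = R·c = 6371 × 0.151025 = 962.2 km

962.2 km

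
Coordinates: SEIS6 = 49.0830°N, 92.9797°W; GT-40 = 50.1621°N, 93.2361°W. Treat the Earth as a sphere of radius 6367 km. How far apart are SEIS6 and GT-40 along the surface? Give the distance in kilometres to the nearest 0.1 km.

121.3 km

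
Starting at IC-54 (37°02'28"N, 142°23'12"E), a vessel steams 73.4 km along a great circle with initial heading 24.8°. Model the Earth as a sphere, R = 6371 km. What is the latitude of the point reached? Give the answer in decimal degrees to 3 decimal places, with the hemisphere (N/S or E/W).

37.640°N

IC-54: φ = +37.04111°, λ = +142.38667°
δ = d/R = 73.4/6371 = 0.011521 rad
φ₂ = arcsin(sin φ₁ cos δ + cos φ₁ sin δ cos θ)
   = arcsin(0.60239·0.99993 + 0.79820·0.01152·0.90778) = 37.63983°
λ₂ = λ₁ + atan2(sin θ sin δ cos φ₁, cos δ − sin φ₁ sin φ₂) = 142.73632°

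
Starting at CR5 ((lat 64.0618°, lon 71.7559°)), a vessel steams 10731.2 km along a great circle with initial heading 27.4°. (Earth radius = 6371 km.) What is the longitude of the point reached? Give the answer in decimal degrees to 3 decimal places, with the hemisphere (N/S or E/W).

136.724°W

δ = d/R = 10731.2/6371 = 1.684382 rad
φ₂ = arcsin(sin φ₁ cos δ + cos φ₁ sin δ cos θ)
   = arcsin(0.89927·-0.11334 + 0.43740·0.99356·0.88782) = 16.49339°
λ₂ = λ₁ + atan2(sin θ sin δ cos φ₁, cos δ − sin φ₁ sin φ₂) = -136.72434°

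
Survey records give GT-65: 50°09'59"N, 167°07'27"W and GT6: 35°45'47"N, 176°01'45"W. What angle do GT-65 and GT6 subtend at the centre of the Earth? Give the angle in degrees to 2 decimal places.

GT-65: φ = +50.16639°, λ = -167.12417°
GT6: φ = +35.76306°, λ = -176.02917°
Δφ = -14.4033°,  Δλ = -8.9050°
a = sin²(Δφ/2) + cos φ₁ cos φ₂ sin²(Δλ/2) = 0.018848
c = 2·arcsin(√a) = 0.275448 rad = 15.7820°

15.78°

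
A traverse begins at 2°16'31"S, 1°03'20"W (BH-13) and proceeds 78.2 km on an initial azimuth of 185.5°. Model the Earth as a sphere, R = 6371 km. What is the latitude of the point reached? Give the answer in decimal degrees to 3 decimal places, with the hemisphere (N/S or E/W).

BH-13: φ = -2.27528°, λ = -1.05556°
δ = d/R = 78.2/6371 = 0.012274 rad
φ₂ = arcsin(sin φ₁ cos δ + cos φ₁ sin δ cos θ)
   = arcsin(-0.03970·0.99992 + 0.99921·0.01227·-0.99540) = -2.97531°
λ₂ = λ₁ + atan2(sin θ sin δ cos φ₁, cos δ − sin φ₁ sin φ₂) = -1.12305°

2.975°S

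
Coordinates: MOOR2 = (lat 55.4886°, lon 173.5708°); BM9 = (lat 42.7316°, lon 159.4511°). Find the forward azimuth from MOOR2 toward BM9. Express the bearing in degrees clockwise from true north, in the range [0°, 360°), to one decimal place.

221.5°

Δλ = -14.1197°
y = sin Δλ · cos φ₂ = -0.179190
x = cos φ₁ sin φ₂ − sin φ₁ cos φ₂ cos Δλ = -0.202530
θ = atan2(y, x) = -138.4990° → 221.5010° (mod 360°)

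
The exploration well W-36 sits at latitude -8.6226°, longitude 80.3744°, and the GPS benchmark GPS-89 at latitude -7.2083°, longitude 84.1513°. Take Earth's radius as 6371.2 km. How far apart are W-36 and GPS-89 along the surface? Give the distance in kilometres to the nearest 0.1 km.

444.7 km

Δφ = 1.4143°,  Δλ = 3.7769°
a = sin²(Δφ/2) + cos φ₁ cos φ₂ sin²(Δλ/2) = 0.001218
c = 2·arcsin(√a) = 0.069800 rad = 3.9992°
d = R·c = 6371.2 × 0.069800 = 444.7 km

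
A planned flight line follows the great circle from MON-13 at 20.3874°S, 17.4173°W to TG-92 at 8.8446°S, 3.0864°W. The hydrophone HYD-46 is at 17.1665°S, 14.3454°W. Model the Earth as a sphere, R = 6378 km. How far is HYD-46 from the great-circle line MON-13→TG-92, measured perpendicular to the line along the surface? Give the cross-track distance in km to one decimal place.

δ₁₃ = central angle MON-13→HYD-46 = 0.075736 rad  (haversine)
θ₁₃ = bearing MON-13→HYD-46 = 42.587°,  θ₁₂ = bearing MON-13→TG-92 = 52.248°
dₓₜ = R·arcsin(sin δ₁₃ · sin(θ₁₃ − θ₁₂)) = 6378·arcsin(0.07566·sin(-9.661°)) = -80.988 km
|dₓₜ| = 80.988 km

81.0 km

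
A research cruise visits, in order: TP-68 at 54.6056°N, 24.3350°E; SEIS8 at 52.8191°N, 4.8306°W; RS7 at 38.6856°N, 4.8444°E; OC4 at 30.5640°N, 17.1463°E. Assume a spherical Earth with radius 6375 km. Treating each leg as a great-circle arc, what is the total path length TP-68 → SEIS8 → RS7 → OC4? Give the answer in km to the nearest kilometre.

5098 km

TP-68→SEIS8: c = 0.300680 rad, d = 1916.84 km
SEIS8→RS7: c = 0.272801 rad, d = 1739.11 km
RS7→OC4: c = 0.226148 rad, d = 1441.70 km
Total = 1916.84 + 1739.11 + 1441.70 = 5097.64 km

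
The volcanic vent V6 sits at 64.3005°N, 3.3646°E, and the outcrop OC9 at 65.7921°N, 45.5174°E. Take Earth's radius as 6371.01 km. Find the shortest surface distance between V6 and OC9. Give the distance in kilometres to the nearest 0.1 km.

1946.9 km

Δφ = 1.4916°,  Δλ = 42.1528°
a = sin²(Δφ/2) + cos φ₁ cos φ₂ sin²(Δλ/2) = 0.023165
c = 2·arcsin(√a) = 0.305589 rad = 17.5090°
d = R·c = 6371.01 × 0.305589 = 1946.9 km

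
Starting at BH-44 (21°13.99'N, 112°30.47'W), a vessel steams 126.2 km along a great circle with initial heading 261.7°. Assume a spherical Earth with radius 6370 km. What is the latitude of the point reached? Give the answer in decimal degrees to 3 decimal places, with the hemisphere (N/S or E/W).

BH-44: φ = +21.23317°, λ = -112.50783°
δ = d/R = 126.2/6370 = 0.019812 rad
φ₂ = arcsin(sin φ₁ cos δ + cos φ₁ sin δ cos θ)
   = arcsin(0.36216·0.99980 + 0.93211·0.01981·-0.14436) = 21.06504°
λ₂ = λ₁ + atan2(sin θ sin δ cos φ₁, cos δ − sin φ₁ sin φ₂) = -113.71151°

21.065°N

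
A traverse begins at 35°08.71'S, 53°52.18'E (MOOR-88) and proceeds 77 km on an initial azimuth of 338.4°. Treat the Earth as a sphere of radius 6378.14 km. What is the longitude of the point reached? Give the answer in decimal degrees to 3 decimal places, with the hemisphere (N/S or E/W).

MOOR-88: φ = -35.14517°, λ = +53.86967°
δ = d/R = 77/6378.14 = 0.012072 rad
φ₂ = arcsin(sin φ₁ cos δ + cos φ₁ sin δ cos θ)
   = arcsin(-0.57565·0.99993 + 0.81770·0.01207·0.92978) = -34.50164°
λ₂ = λ₁ + atan2(sin θ sin δ cos φ₁, cos δ − sin φ₁ sin φ₂) = 53.56069°

53.561°E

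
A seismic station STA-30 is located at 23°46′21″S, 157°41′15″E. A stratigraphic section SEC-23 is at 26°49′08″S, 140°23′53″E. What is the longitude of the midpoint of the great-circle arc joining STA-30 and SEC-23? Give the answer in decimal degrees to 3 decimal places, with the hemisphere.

149.152°E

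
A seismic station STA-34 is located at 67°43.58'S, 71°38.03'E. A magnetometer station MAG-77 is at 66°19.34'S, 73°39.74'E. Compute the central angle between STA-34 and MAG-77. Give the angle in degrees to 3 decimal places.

1.612°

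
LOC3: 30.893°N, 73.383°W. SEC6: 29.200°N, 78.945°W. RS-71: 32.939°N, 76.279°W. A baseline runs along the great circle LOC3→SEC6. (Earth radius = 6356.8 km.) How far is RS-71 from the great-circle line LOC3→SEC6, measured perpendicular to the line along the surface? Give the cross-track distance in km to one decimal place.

δ₁₃ = central angle LOC3→RS-71 = 0.055815 rad  (haversine)
θ₁₃ = bearing LOC3→RS-71 = 310.529°,  θ₁₂ = bearing LOC3→SEC6 = 252.034°
dₓₜ = R·arcsin(sin δ₁₃ · sin(θ₁₃ − θ₁₂)) = 6356.8·arcsin(0.05579·sin(58.495°)) = 302.464 km
|dₓₜ| = 302.464 km

302.5 km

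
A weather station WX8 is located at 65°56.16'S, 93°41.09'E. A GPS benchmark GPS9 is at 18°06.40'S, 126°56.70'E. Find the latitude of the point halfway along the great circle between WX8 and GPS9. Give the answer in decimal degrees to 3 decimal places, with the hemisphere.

WX8: φ = -65.93600°, λ = +93.68483°
GPS9: φ = -18.10667°, λ = +126.94500°
Bx = cos φ₂ cos Δλ = 0.794780,  By = cos φ₂ sin Δλ = 0.521283
φₘ = atan2(sin φ₁ + sin φ₂, √((cos φ₁ + Bx)² + By²)) = -43.03895°
λₘ = λ₁ + atan2(By, cos φ₁ + Bx) = 117.12087°

43.039°S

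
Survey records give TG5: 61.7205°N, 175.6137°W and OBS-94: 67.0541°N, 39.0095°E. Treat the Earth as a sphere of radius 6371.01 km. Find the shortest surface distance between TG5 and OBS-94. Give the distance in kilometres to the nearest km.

5424 km

Δφ = 5.3336°,  Δλ = -145.3768°
a = sin²(Δφ/2) + cos φ₁ cos φ₂ sin²(Δλ/2) = 0.170516
c = 2·arcsin(√a) = 0.851350 rad = 48.7787°
d = R·c = 6371.01 × 0.851350 = 5424.0 km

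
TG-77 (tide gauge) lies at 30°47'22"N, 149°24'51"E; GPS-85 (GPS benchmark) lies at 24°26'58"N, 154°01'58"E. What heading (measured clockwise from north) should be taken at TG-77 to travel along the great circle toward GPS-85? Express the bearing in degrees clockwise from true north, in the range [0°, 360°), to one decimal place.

TG-77: φ = +30.78944°, λ = +149.41417°
GPS-85: φ = +24.44944°, λ = +154.03278°
Δλ = 4.6186°
y = sin Δλ · cos φ₂ = 0.073302
x = cos φ₁ sin φ₂ − sin φ₁ cos φ₂ cos Δλ = -0.108915
θ = atan2(y, x) = 146.0587° → 146.0587° (mod 360°)

146.1°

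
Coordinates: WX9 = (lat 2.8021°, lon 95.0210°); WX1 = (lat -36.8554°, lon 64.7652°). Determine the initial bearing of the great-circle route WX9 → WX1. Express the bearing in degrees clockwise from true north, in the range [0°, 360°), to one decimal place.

212.5°

Δλ = -30.2558°
y = sin Δλ · cos φ₂ = -0.403166
x = cos φ₁ sin φ₂ − sin φ₁ cos φ₂ cos Δλ = -0.632869
θ = atan2(y, x) = -147.5010° → 212.4990° (mod 360°)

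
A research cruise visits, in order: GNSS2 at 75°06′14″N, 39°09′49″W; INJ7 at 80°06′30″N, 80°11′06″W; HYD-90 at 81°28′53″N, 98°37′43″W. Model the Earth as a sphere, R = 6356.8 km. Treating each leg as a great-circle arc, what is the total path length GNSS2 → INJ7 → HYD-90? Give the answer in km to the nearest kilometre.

GNSS2: φ = +75.10389°, λ = -39.16361°
INJ7: φ = +80.10833°, λ = -80.18500°
HYD-90: φ = +81.48139°, λ = -98.62861°
GNSS2→INJ7: c = 0.171412 rad, d = 1089.63 km
INJ7→HYD-90: c = 0.056473 rad, d = 358.99 km
Total = 1089.63 + 358.99 = 1448.62 km

1449 km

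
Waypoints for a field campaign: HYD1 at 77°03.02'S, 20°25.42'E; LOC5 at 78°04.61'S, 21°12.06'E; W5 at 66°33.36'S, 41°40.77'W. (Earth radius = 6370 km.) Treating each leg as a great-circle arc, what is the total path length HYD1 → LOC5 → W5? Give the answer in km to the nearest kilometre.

HYD1: φ = -77.05033°, λ = +20.42367°
LOC5: φ = -78.07683°, λ = +21.20100°
W5: φ = -66.55600°, λ = -41.67950°
HYD1→LOC5: c = 0.018152 rad, d = 115.63 km
LOC5→W5: c = 0.362185 rad, d = 2307.12 km
Total = 115.63 + 2307.12 = 2422.75 km

2423 km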